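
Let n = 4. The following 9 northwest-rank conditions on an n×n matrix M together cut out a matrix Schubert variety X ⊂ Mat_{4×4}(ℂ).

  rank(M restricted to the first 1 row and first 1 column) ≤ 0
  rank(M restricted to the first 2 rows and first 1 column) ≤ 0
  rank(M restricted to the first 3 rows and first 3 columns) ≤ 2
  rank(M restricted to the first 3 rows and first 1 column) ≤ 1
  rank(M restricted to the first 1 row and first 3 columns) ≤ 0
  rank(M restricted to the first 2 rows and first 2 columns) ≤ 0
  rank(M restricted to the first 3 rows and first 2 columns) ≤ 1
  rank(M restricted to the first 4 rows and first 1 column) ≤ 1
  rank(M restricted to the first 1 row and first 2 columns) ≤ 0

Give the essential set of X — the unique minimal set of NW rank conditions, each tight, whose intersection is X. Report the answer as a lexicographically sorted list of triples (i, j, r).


Recovering R(i,j) via the rank-extension bound from the 9 conditions:

  R[1]: 0 0 0 1
  R[2]: 0 0 1 2
  R[3]: 1 1 2 3
  R[4]: 1 2 3 4

hence w(1..4) = (4, 3, 1, 2).

Fulton essential set (2 of the 5 Rothe cells):

[(1, 3, 0), (2, 2, 0)]


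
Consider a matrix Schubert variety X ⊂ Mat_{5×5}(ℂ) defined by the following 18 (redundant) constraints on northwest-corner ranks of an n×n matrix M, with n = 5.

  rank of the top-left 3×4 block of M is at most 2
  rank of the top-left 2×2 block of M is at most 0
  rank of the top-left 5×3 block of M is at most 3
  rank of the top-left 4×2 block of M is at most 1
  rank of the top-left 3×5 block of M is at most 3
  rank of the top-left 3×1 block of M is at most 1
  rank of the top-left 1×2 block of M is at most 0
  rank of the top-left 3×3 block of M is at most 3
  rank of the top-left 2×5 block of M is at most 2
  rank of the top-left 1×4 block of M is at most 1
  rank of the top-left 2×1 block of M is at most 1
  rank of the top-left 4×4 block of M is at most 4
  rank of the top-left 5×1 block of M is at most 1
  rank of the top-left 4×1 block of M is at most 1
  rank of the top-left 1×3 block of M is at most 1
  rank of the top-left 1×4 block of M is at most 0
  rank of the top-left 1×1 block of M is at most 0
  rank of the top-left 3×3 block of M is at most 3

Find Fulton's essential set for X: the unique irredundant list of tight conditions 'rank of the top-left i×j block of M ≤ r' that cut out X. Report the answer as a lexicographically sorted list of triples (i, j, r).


Propagating the 18 rank bounds to every northwest block:

  0 0 0 0 1
  0 0 1 1 2
  1 1 2 2 3
  1 1 2 3 4
  1 2 3 4 5

hence w(1..5) = (5, 3, 1, 4, 2).

Fulton essential set (3 of the 7 Rothe cells):

[(1, 4, 0), (2, 2, 0), (4, 2, 1)]


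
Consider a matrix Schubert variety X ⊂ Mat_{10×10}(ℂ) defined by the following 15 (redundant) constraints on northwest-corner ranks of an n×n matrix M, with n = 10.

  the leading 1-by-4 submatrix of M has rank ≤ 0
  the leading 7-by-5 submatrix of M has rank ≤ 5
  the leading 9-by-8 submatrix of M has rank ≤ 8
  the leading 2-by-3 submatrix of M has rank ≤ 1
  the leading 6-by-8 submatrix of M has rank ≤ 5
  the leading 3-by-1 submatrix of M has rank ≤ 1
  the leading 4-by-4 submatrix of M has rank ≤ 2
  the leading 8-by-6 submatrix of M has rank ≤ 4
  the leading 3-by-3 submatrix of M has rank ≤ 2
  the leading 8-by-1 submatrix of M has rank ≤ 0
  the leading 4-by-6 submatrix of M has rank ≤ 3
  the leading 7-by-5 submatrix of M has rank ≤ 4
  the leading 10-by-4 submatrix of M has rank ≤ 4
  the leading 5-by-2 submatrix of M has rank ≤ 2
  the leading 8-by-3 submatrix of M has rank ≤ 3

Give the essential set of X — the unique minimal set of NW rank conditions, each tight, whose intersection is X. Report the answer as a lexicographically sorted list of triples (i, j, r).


The tightest implied rank at each (i,j), from the 15 conditions:

  R[1]: 0, 0, 0, 0, 1, 1, 1, 1, 1, 1
  R[2]: 0, 1, 1, 1, 2, 2, 2, 2, 2, 2
  R[3]: 0, 1, 2, 2, 3, 3, 3, 3, 3, 3
  R[4]: 0, 1, 2, 2, 3, 3, 4, 4, 4, 4
  R[5]: 0, 1, 2, 3, 4, 4, 5, 5, 5, 5
  R[6]: 0, 1, 2, 3, 4, 4, 5, 5, 6, 6
  R[7]: 0, 1, 2, 3, 4, 4, 5, 6, 7, 7
  R[8]: 0, 1, 2, 3, 4, 4, 5, 6, 7, 8
  R[9]: 1, 2, 3, 4, 5, 5, 6, 7, 8, 9
  R[10]: 1, 2, 3, 4, 5, 6, 7, 8, 9, 10

second differences of R give the permutation w = (5, 2, 3, 7, 4, 9, 8, 10, 1, 6).

Rothe diagram D(w) (17 cells), 6 SE-corners (essential conditions):

[(1, 4, 0), (4, 4, 2), (4, 6, 3), (6, 8, 5), (8, 1, 0), (8, 6, 4)]


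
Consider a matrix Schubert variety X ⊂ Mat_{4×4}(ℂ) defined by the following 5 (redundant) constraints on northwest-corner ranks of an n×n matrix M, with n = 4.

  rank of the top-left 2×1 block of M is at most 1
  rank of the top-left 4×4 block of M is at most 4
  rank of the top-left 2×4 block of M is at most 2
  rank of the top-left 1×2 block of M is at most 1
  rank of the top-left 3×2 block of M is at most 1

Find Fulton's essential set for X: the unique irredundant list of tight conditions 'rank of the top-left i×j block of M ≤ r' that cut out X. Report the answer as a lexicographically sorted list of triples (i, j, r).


Rank table r_w(4×4) implied by the 5 constraints:

  i=1: 1 | 1 | 1 | 1
  i=2: 1 | 1 | 2 | 2
  i=3: 1 | 1 | 2 | 3
  i=4: 1 | 2 | 3 | 4

giving w = (1, 3, 4, 2) via Δ²R.

Fulton essential set (1 of the 2 Rothe cells):

[(3, 2, 1)]


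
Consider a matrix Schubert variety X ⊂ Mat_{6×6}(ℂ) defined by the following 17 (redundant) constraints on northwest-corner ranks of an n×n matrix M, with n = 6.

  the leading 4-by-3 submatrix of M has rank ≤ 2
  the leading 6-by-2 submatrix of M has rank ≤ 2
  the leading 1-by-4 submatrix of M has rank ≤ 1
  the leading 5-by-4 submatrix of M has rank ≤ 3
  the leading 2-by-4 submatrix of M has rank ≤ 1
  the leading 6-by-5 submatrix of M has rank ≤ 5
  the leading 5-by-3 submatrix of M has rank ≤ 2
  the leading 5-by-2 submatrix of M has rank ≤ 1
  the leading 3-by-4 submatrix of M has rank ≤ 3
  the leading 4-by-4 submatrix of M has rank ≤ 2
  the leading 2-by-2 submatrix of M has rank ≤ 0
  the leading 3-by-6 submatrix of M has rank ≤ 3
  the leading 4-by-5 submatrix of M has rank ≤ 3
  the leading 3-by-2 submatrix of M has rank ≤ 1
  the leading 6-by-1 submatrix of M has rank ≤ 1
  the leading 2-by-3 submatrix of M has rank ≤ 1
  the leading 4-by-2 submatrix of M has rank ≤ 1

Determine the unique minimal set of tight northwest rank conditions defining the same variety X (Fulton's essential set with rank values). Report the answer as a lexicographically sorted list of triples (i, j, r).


Computing R[i][j] = min implied NW-rank bound (n=6, 17 conditions):

  i=1: 0, 0, 1, 1, 1, 1
  i=2: 0, 0, 1, 1, 2, 2
  i=3: 1, 1, 2, 2, 3, 3
  i=4: 1, 1, 2, 2, 3, 4
  i=5: 1, 1, 2, 3, 4, 5
  i=6: 1, 2, 3, 4, 5, 6

so w = (3, 5, 1, 6, 4, 2).

Fulton essential set (4 of the 8 Rothe cells):

[(2, 2, 0), (2, 4, 1), (4, 4, 2), (5, 2, 1)]


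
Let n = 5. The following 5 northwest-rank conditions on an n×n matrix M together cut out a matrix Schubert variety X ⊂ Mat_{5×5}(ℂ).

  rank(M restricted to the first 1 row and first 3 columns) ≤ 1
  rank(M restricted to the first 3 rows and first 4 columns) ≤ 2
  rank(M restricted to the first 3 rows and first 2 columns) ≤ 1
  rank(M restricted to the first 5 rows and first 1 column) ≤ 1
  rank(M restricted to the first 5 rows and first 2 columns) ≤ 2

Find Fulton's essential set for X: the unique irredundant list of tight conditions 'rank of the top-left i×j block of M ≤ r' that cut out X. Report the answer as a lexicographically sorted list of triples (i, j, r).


Propagating the 5 rank bounds to every northwest block:

  R[1]: 1 1 1 1 1
  R[2]: 1 1 2 2 2
  R[3]: 1 1 2 2 3
  R[4]: 1 2 3 3 4
  R[5]: 1 2 3 4 5

the unique w with this rank table is (1, 3, 5, 2, 4).

2 SE-corners of the 3-cell Rothe diagram give Ess(w):

[(3, 2, 1), (3, 4, 2)]


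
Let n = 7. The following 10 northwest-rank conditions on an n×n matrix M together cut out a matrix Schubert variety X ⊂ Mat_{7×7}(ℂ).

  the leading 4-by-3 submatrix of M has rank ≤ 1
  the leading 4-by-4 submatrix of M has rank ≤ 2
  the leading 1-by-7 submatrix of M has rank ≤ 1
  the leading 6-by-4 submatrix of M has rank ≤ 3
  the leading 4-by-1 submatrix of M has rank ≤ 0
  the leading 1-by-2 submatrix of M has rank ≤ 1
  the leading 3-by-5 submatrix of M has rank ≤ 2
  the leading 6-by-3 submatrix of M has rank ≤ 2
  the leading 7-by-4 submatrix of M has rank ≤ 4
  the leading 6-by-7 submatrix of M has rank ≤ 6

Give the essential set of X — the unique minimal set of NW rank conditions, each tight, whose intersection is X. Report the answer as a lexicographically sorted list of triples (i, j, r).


The tightest implied rank at each (i,j), from the 10 conditions:

  0  1  1  1  1  1  1
  0  1  1  2  2  2  2
  0  1  1  2  2  3  3
  0  1  1  2  3  4  4
  1  2  2  3  4  5  5
  1  2  2  3  4  5  6
  1  2  3  4  5  6  7

hence w(1..7) = (2, 4, 6, 5, 1, 7, 3).

Rothe diagram D(w) (9 cells), 4 SE-corners (essential conditions):

[(3, 5, 2), (4, 1, 0), (4, 3, 1), (6, 3, 2)]


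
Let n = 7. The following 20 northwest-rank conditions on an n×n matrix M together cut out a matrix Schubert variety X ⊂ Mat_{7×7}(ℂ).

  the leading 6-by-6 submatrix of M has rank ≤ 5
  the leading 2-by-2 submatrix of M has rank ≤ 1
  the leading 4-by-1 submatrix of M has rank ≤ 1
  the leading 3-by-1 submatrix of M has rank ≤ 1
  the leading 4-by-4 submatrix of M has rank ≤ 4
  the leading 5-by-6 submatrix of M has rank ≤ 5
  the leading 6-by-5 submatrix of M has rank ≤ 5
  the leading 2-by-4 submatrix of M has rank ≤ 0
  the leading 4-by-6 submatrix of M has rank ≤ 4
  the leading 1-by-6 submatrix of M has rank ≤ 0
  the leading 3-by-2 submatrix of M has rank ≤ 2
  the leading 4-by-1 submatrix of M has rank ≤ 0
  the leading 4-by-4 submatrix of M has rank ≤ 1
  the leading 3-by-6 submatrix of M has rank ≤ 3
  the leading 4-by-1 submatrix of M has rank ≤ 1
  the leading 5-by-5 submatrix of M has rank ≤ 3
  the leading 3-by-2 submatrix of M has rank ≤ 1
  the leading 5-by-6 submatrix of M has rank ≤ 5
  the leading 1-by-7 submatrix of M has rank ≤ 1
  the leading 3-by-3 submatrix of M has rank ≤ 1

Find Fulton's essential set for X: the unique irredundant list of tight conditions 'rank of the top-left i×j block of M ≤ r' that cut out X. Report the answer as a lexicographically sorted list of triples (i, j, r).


Rank table r_w(7×7) implied by the 20 constraints:

  i=1: 0  0  0  0  0  0  1
  i=2: 0  0  0  0  1  1  2
  i=3: 0  1  1  1  2  2  3
  i=4: 0  1  1  1  2  3  4
  i=5: 1  2  2  2  3  4  5
  i=6: 1  2  3  3  4  5  6
  i=7: 1  2  3  4  5  6  7

reading off 1-entries of Δ²R: w = (7, 5, 2, 6, 1, 3, 4).

D(w) has 14 cells with 4 SE-corners; essential set:

[(1, 6, 0), (2, 4, 0), (4, 1, 0), (4, 4, 1)]


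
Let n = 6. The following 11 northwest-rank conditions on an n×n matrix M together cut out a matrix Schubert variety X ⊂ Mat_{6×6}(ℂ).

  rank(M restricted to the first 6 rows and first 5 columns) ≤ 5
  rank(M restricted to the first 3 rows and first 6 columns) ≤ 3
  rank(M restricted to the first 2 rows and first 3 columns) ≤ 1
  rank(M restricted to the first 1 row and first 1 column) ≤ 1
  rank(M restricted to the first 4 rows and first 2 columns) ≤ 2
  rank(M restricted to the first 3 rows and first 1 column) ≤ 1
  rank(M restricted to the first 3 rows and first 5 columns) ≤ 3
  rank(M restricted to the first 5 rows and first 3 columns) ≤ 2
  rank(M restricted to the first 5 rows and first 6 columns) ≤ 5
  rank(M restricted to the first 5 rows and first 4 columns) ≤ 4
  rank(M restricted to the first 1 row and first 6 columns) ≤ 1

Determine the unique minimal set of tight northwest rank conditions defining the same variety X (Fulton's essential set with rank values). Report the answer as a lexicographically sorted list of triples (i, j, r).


The tightest implied rank at each (i,j), from the 11 conditions:

  1 1 1 1 1 1
  1 1 1 2 2 2
  1 2 2 3 3 3
  1 2 2 3 4 4
  1 2 2 3 4 5
  1 2 3 4 5 6

giving w = (1, 4, 2, 5, 6, 3) via Δ²R.

2 SE-corners of the 4-cell Rothe diagram give Ess(w):

[(2, 3, 1), (5, 3, 2)]


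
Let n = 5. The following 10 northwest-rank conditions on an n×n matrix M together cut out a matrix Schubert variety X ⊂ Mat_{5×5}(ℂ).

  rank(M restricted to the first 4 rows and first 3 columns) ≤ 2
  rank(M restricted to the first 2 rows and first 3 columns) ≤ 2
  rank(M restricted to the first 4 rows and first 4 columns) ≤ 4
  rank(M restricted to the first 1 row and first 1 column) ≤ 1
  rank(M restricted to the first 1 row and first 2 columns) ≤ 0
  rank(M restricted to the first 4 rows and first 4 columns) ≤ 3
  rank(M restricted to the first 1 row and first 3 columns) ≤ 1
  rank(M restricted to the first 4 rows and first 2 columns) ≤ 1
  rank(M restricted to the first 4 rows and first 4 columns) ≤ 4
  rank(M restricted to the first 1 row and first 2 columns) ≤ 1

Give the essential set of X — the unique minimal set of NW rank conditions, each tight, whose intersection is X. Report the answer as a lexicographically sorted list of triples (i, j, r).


Propagating the 10 rank bounds to every northwest block:

  i=1: 0 0 1 1 1
  i=2: 1 1 2 2 2
  i=3: 1 1 2 3 3
  i=4: 1 1 2 3 4
  i=5: 1 2 3 4 5

so w = (3, 1, 4, 5, 2).

ℓ(w)=4; the 2 essential cells (i,j,r):

[(1, 2, 0), (4, 2, 1)]


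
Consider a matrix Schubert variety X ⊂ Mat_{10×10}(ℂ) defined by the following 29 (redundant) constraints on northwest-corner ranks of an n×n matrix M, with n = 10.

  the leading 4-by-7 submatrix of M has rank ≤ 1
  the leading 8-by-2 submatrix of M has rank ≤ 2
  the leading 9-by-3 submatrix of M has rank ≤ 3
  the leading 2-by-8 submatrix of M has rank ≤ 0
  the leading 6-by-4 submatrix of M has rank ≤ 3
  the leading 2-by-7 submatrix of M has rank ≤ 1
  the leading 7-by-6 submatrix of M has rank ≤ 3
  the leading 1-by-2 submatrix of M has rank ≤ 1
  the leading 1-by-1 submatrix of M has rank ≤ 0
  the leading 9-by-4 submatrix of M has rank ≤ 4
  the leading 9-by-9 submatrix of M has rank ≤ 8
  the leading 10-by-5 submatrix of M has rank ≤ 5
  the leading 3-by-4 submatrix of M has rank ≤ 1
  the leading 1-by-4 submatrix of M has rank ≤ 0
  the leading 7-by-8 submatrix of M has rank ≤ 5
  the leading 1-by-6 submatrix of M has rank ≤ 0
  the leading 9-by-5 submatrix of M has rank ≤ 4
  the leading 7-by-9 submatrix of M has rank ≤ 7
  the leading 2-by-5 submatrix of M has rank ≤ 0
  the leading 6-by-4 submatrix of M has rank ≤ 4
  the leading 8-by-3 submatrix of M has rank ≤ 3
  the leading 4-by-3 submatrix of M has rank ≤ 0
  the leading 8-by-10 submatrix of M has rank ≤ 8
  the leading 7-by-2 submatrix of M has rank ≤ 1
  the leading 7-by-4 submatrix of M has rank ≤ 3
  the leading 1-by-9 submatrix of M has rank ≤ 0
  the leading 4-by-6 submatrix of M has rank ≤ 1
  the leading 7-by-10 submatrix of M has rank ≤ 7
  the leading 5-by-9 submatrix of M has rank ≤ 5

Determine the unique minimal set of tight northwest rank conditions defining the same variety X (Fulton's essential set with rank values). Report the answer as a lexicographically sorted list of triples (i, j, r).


Reconstructing r_w from the 29 given conditions:

  row 1: 0, 0, 0, 0, 0, 0, 0, 0, 0, 1
  row 2: 0, 0, 0, 0, 0, 0, 0, 0, 1, 2
  row 3: 0, 0, 0, 1, 1, 1, 1, 1, 2, 3
  row 4: 0, 0, 0, 1, 1, 1, 1, 2, 3, 4
  row 5: 1, 1, 1, 2, 2, 2, 2, 3, 4, 5
  row 6: 1, 1, 2, 3, 3, 3, 3, 4, 5, 6
  row 7: 1, 1, 2, 3, 3, 3, 4, 5, 6, 7
  row 8: 1, 2, 3, 4, 4, 4, 5, 6, 7, 8
  row 9: 1, 2, 3, 4, 4, 5, 6, 7, 8, 9
  row 10: 1, 2, 3, 4, 5, 6, 7, 8, 9, 10

reading off 1-entries of Δ²R: w = (10, 9, 4, 8, 1, 3, 7, 2, 6, 5).

ℓ(w)=31; the 7 essential cells (i,j,r):

[(1, 9, 0), (2, 8, 0), (4, 3, 0), (4, 7, 1), (7, 2, 1), (7, 6, 3), (9, 5, 4)]


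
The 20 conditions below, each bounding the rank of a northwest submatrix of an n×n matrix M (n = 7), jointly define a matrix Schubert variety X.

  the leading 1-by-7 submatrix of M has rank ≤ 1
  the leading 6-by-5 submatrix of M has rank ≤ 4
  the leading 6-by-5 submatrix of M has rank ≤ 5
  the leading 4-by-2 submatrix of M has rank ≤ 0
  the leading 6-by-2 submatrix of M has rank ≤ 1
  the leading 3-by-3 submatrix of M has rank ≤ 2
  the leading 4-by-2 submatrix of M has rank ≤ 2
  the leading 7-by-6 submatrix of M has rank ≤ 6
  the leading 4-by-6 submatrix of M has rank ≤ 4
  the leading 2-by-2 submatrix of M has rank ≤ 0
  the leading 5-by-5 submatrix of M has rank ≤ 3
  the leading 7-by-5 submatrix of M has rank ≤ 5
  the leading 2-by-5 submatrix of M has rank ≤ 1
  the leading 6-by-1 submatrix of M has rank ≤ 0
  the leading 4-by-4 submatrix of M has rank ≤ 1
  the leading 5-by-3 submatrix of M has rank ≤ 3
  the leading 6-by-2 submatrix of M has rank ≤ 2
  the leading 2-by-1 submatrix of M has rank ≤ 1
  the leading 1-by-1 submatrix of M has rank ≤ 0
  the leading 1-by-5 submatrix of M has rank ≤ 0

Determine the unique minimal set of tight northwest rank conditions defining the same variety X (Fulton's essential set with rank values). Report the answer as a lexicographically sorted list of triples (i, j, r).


Computing R[i][j] = min implied NW-rank bound (n=7, 20 conditions):

  i=1: 0, 0, 0, 0, 0, 1, 1
  i=2: 0, 0, 1, 1, 1, 2, 2
  i=3: 0, 0, 1, 1, 2, 3, 3
  i=4: 0, 0, 1, 1, 2, 3, 4
  i=5: 0, 1, 2, 2, 3, 4, 5
  i=6: 0, 1, 2, 3, 4, 5, 6
  i=7: 1, 2, 3, 4, 5, 6, 7

giving w = (6, 3, 5, 7, 2, 4, 1) via Δ²R.

D(w) has 15 cells with 4 SE-corners; essential set:

[(1, 5, 0), (4, 2, 0), (4, 4, 1), (6, 1, 0)]


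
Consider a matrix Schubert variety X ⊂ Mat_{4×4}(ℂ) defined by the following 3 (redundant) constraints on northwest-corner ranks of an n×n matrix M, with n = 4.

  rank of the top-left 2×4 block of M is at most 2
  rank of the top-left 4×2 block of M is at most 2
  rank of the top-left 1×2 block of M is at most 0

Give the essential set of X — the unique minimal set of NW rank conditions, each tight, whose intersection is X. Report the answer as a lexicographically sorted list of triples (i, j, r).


Recovering R(i,j) via the rank-extension bound from the 3 conditions:

  0 | 0 | 1 | 1
  1 | 1 | 2 | 2
  1 | 2 | 3 | 3
  1 | 2 | 3 | 4

hence w(1..4) = (3, 1, 2, 4).

ℓ(w)=2; the 1 essential cell (i,j,r):

[(1, 2, 0)]


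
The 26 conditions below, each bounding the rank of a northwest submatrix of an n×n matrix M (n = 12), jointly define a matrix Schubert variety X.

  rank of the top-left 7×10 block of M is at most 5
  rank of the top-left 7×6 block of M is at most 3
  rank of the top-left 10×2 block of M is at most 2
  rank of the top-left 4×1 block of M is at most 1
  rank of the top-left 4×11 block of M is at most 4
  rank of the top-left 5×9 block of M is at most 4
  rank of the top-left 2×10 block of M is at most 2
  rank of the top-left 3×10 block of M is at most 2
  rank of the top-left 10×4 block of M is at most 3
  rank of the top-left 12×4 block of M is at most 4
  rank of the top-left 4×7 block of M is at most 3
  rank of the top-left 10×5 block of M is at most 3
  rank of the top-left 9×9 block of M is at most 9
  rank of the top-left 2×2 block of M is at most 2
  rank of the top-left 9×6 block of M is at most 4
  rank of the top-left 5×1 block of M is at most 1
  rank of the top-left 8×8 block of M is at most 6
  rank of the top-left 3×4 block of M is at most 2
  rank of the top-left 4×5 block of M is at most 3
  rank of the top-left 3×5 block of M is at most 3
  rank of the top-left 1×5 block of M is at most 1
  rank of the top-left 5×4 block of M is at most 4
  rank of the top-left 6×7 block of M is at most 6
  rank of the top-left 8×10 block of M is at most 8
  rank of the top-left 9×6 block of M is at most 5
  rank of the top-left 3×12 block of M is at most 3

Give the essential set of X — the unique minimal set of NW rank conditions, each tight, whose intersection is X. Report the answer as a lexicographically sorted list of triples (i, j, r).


Propagating the 26 rank bounds to every northwest block:

  i=1: 1  1  1  1  1  1  1  1  1  1  1  1
  i=2: 1  2  2  2  2  2  2  2  2  2  2  2
  i=3: 1  2  2  2  2  2  2  2  2  2  3  3
  i=4: 1  2  3  3  3  3  3  3  3  3  4  4
  i=5: 1  2  3  3  3  3  4  4  4  4  5  5
  i=6: 1  2  3  3  3  3  4  5  5  5  6  6
  i=7: 1  2  3  3  3  3  4  5  5  5  6  7
  i=8: 1  2  3  3  3  4  5  6  6  6  7  8
  i=9: 1  2  3  3  3  4  5  6  7  7  8  9
  i=10: 1  2  3  3  3  4  5  6  7  8  9  10
  i=11: 1  2  3  4  4  5  6  7  8  9  10  11
  i=12: 1  2  3  4  5  6  7  8  9  10  11  12

so w = (1, 2, 11, 3, 7, 8, 12, 6, 9, 10, 4, 5).

|D(w)|=25, |Ess(w)|=4:

[(3, 10, 2), (7, 6, 3), (7, 10, 5), (10, 5, 3)]


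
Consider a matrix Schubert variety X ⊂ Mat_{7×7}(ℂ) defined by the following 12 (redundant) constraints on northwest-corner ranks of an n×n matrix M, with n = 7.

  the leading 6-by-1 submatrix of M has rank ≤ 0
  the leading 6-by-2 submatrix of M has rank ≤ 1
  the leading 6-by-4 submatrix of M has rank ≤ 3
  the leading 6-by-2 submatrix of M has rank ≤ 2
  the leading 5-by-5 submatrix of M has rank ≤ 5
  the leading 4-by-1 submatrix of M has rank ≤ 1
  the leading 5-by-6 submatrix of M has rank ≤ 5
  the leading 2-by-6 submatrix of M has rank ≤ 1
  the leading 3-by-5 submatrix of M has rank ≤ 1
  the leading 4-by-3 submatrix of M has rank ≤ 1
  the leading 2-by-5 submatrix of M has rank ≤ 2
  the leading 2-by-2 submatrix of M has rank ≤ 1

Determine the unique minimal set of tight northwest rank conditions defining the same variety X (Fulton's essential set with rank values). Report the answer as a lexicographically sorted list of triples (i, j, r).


Reconstructing r_w from the 12 given conditions:

  i=1: 0, 1, 1, 1, 1, 1, 1
  i=2: 0, 1, 1, 1, 1, 1, 2
  i=3: 0, 1, 1, 1, 1, 2, 3
  i=4: 0, 1, 1, 2, 2, 3, 4
  i=5: 0, 1, 2, 3, 3, 4, 5
  i=6: 0, 1, 2, 3, 4, 5, 6
  i=7: 1, 2, 3, 4, 5, 6, 7

second differences of R give the permutation w = (2, 7, 6, 4, 3, 5, 1).

|D(w)|=14, |Ess(w)|=4:

[(2, 6, 1), (3, 5, 1), (4, 3, 1), (6, 1, 0)]


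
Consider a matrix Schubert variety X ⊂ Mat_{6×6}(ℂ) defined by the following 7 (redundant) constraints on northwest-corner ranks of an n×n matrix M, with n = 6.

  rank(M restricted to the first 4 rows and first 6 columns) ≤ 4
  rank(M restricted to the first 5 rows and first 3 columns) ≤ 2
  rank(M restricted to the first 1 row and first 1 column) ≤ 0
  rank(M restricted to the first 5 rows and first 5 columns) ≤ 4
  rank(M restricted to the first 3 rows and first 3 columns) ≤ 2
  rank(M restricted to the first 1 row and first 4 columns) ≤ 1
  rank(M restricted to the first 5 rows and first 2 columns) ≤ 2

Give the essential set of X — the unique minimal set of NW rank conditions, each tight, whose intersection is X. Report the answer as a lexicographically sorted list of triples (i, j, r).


Propagating the 7 rank bounds to every northwest block:

  R[1]: 0 1 1 1 1 1
  R[2]: 1 2 2 2 2 2
  R[3]: 1 2 2 3 3 3
  R[4]: 1 2 2 3 4 4
  R[5]: 1 2 2 3 4 5
  R[6]: 1 2 3 4 5 6

hence w(1..6) = (2, 1, 4, 5, 6, 3).

ℓ(w)=4; the 2 essential cells (i,j,r):

[(1, 1, 0), (5, 3, 2)]


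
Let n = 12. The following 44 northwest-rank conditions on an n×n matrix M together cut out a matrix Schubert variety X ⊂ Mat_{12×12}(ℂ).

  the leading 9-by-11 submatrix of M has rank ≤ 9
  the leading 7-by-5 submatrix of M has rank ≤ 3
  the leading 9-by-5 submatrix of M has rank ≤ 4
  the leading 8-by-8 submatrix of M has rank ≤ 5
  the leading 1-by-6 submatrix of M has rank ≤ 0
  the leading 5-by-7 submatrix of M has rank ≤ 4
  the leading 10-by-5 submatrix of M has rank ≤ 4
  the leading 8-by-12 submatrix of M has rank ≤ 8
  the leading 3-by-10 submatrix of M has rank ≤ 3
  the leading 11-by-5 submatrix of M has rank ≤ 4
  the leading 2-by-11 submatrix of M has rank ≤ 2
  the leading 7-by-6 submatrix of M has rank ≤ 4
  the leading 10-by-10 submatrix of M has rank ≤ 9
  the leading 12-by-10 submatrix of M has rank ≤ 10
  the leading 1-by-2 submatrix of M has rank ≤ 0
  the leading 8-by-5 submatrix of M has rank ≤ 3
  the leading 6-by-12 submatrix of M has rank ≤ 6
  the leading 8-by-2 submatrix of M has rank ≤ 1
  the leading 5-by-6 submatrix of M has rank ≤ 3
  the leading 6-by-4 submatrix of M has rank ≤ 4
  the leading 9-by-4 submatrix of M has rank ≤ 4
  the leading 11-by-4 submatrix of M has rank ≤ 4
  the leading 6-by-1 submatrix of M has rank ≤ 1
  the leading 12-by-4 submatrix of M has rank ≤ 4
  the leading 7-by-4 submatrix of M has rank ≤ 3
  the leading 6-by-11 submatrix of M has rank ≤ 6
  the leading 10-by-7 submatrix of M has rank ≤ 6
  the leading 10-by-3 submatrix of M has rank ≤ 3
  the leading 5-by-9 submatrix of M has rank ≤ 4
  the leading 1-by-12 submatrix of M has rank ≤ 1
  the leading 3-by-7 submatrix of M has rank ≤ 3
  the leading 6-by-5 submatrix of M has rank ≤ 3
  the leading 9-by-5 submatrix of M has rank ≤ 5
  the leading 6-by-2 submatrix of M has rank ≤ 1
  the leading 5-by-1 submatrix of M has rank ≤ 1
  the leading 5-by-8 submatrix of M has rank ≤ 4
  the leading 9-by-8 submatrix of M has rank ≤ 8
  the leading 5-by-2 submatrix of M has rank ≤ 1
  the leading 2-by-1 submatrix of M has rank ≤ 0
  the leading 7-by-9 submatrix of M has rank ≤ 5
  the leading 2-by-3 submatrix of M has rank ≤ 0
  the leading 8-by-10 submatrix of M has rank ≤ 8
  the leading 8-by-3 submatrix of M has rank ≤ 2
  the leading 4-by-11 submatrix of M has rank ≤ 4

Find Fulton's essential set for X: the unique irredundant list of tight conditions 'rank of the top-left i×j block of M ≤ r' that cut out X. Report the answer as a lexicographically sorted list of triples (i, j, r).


Rank table r_w(12×12) implied by the 44 constraints:

  R[1]: 0, 0, 0, 0, 0, 0, 1, 1, 1, 1, 1, 1
  R[2]: 0, 0, 0, 1, 1, 1, 2, 2, 2, 2, 2, 2
  R[3]: 1, 1, 1, 2, 2, 2, 3, 3, 3, 3, 3, 3
  R[4]: 1, 1, 2, 3, 3, 3, 4, 4, 4, 4, 4, 4
  R[5]: 1, 1, 2, 3, 3, 3, 4, 4, 4, 5, 5, 5
  R[6]: 1, 1, 2, 3, 3, 4, 5, 5, 5, 6, 6, 6
  R[7]: 1, 1, 2, 3, 3, 4, 5, 5, 5, 6, 7, 7
  R[8]: 1, 1, 2, 3, 3, 4, 5, 5, 6, 7, 8, 8
  R[9]: 1, 2, 3, 4, 4, 5, 6, 6, 7, 8, 9, 9
  R[10]: 1, 2, 3, 4, 4, 5, 6, 7, 8, 9, 10, 10
  R[11]: 1, 2, 3, 4, 4, 5, 6, 7, 8, 9, 10, 11
  R[12]: 1, 2, 3, 4, 5, 6, 7, 8, 9, 10, 11, 12

giving w = (7, 4, 1, 3, 10, 6, 11, 9, 2, 8, 12, 5) via Δ²R.

ℓ(w)=26; the 9 essential cells (i,j,r):

[(1, 6, 0), (2, 3, 0), (5, 6, 3), (5, 9, 4), (7, 9, 5), (8, 2, 1), (8, 5, 3), (8, 8, 5), (11, 5, 4)]


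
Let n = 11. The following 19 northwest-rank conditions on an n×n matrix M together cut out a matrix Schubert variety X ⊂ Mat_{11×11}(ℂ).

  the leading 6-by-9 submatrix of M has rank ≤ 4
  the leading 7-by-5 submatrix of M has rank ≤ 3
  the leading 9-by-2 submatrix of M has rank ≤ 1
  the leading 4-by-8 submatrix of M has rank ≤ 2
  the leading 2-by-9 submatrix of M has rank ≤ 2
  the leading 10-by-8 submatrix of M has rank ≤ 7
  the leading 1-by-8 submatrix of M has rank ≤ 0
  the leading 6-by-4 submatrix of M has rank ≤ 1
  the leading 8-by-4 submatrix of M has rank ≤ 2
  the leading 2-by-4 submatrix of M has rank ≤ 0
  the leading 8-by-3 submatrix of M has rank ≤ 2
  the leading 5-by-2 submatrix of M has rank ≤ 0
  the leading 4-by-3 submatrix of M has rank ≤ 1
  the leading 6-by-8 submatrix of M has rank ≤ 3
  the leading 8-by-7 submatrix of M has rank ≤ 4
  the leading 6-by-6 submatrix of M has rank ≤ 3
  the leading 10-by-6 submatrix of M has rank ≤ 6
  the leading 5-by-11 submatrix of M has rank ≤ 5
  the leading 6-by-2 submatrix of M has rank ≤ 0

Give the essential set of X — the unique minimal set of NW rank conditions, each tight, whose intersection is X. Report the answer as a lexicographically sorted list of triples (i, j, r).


Propagating the 19 rank bounds to every northwest block:

  row 1: 0 0 0 0 0 0 0 0 1 1 1
  row 2: 0 0 0 0 1 1 1 1 2 2 2
  row 3: 0 0 1 1 2 2 2 2 3 3 3
  row 4: 0 0 1 1 2 2 2 2 3 4 4
  row 5: 0 0 1 1 2 3 3 3 4 5 5
  row 6: 0 0 1 1 2 3 3 3 4 5 6
  row 7: 1 1 2 2 3 4 4 4 5 6 7
  row 8: 1 1 2 2 3 4 4 5 6 7 8
  row 9: 1 1 2 3 4 5 5 6 7 8 9
  row 10: 1 2 3 4 5 6 6 7 8 9 10
  row 11: 1 2 3 4 5 6 7 8 9 10 11

so w = (9, 5, 3, 10, 6, 11, 1, 8, 4, 2, 7).

ℓ(w)=32; the 9 essential cells (i,j,r):

[(1, 8, 0), (2, 4, 0), (4, 8, 2), (6, 2, 0), (6, 4, 1), (6, 8, 3), (8, 4, 2), (8, 7, 4), (9, 2, 1)]


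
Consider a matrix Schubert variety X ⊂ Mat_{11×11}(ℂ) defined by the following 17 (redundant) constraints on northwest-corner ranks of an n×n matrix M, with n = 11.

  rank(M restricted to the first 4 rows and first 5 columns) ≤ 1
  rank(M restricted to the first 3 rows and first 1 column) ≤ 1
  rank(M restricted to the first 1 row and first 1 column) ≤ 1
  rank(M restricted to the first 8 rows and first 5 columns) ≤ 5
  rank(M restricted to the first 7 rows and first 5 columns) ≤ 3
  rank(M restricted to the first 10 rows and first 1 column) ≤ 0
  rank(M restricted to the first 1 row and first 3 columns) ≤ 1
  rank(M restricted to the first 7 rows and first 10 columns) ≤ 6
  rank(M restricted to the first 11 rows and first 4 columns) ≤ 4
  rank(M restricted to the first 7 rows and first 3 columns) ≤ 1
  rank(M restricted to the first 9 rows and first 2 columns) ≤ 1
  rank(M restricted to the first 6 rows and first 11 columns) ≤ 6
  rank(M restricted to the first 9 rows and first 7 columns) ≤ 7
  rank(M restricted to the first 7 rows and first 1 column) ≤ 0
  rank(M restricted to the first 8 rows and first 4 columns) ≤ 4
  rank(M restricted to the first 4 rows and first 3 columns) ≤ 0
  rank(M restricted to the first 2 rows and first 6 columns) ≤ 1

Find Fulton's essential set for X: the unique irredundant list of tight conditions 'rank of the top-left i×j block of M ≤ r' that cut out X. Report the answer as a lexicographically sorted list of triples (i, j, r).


Rank table r_w(11×11) implied by the 17 constraints:

  0 | 0 | 0 | 1 | 1 | 1 | 1 | 1 | 1 | 1 | 1
  0 | 0 | 0 | 1 | 1 | 1 | 2 | 2 | 2 | 2 | 2
  0 | 0 | 0 | 1 | 1 | 2 | 3 | 3 | 3 | 3 | 3
  0 | 0 | 0 | 1 | 1 | 2 | 3 | 4 | 4 | 4 | 4
  0 | 1 | 1 | 2 | 2 | 3 | 4 | 5 | 5 | 5 | 5
  0 | 1 | 1 | 2 | 3 | 4 | 5 | 6 | 6 | 6 | 6
  0 | 1 | 1 | 2 | 3 | 4 | 5 | 6 | 6 | 6 | 7
  0 | 1 | 2 | 3 | 4 | 5 | 6 | 7 | 7 | 7 | 8
  0 | 1 | 2 | 3 | 4 | 5 | 6 | 7 | 8 | 8 | 9
  0 | 1 | 2 | 3 | 4 | 5 | 6 | 7 | 8 | 9 | 10
  1 | 2 | 3 | 4 | 5 | 6 | 7 | 8 | 9 | 10 | 11

reading off 1-entries of Δ²R: w = (4, 7, 6, 8, 2, 5, 11, 3, 9, 10, 1).

6 SE-corners of the 26-cell Rothe diagram give Ess(w):

[(2, 6, 1), (4, 3, 0), (4, 5, 1), (7, 3, 1), (7, 10, 6), (10, 1, 0)]


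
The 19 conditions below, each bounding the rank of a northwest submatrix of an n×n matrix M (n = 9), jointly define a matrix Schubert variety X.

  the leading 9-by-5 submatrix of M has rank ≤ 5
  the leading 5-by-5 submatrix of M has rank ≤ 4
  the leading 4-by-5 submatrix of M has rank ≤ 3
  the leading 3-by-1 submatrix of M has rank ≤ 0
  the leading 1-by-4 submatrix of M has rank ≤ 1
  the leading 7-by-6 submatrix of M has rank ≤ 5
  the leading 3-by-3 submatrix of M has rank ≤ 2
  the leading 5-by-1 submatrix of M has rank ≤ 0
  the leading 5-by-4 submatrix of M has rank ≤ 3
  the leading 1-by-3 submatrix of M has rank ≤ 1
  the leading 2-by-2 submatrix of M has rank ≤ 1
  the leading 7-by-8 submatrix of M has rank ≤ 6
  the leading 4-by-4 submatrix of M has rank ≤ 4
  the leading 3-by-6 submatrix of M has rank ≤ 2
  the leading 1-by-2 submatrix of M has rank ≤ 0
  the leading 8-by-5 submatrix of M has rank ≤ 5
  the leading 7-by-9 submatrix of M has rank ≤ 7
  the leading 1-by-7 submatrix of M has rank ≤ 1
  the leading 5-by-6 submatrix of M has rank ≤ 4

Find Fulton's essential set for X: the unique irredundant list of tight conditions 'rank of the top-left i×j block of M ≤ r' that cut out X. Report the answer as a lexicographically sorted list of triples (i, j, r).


Rank table r_w(9×9) implied by the 19 constraints:

  R[1]: 0, 0, 1, 1, 1, 1, 1, 1, 1
  R[2]: 0, 1, 2, 2, 2, 2, 2, 2, 2
  R[3]: 0, 1, 2, 2, 2, 2, 3, 3, 3
  R[4]: 0, 1, 2, 3, 3, 3, 4, 4, 4
  R[5]: 0, 1, 2, 3, 4, 4, 5, 5, 5
  R[6]: 1, 2, 3, 4, 5, 5, 6, 6, 6
  R[7]: 1, 2, 3, 4, 5, 5, 6, 6, 7
  R[8]: 1, 2, 3, 4, 5, 6, 7, 7, 8
  R[9]: 1, 2, 3, 4, 5, 6, 7, 8, 9

hence w(1..9) = (3, 2, 7, 4, 5, 1, 9, 6, 8).

5 SE-corners of the 11-cell Rothe diagram give Ess(w):

[(1, 2, 0), (3, 6, 2), (5, 1, 0), (7, 6, 5), (7, 8, 6)]


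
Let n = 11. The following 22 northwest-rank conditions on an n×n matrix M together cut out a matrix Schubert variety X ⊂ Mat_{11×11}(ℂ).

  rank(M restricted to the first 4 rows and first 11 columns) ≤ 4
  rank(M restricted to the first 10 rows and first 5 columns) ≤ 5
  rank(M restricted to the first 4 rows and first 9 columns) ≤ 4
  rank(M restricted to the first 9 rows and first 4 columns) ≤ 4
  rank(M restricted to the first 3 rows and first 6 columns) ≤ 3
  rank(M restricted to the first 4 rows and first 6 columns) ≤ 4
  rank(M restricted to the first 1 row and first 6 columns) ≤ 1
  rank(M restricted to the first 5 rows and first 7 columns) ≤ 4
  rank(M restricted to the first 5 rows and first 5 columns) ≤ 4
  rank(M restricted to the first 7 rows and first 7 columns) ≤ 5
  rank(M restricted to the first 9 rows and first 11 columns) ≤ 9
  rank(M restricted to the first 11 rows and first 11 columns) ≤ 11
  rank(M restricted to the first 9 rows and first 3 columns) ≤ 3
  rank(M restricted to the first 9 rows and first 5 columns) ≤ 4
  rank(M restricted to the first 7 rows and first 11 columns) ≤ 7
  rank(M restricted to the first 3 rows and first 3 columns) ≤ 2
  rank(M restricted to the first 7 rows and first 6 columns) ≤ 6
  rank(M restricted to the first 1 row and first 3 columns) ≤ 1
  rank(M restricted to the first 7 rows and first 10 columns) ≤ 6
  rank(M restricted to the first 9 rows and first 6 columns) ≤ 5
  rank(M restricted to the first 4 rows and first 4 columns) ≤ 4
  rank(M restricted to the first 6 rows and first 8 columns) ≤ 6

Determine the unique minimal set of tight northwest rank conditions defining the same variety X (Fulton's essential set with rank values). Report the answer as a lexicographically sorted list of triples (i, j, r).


Rank table r_w(11×11) implied by the 22 constraints:

  row 1: 1  1  1  1  1  1  1  1  1  1  1
  row 2: 1  2  2  2  2  2  2  2  2  2  2
  row 3: 1  2  2  3  3  3  3  3  3  3  3
  row 4: 1  2  3  4  4  4  4  4  4  4  4
  row 5: 1  2  3  4  4  4  4  5  5  5  5
  row 6: 1  2  3  4  4  5  5  6  6  6  6
  row 7: 1  2  3  4  4  5  5  6  6  6  7
  row 8: 1  2  3  4  4  5  6  7  7  7  8
  row 9: 1  2  3  4  4  5  6  7  8  8  9
  row 10: 1  2  3  4  5  6  7  8  9  9  10
  row 11: 1  2  3  4  5  6  7  8  9  10  11

giving w = (1, 2, 4, 3, 8, 6, 11, 7, 9, 5, 10) via Δ²R.

Rothe diagram D(w) (11 cells), 5 SE-corners (essential conditions):

[(3, 3, 2), (5, 7, 4), (7, 7, 5), (7, 10, 6), (9, 5, 4)]


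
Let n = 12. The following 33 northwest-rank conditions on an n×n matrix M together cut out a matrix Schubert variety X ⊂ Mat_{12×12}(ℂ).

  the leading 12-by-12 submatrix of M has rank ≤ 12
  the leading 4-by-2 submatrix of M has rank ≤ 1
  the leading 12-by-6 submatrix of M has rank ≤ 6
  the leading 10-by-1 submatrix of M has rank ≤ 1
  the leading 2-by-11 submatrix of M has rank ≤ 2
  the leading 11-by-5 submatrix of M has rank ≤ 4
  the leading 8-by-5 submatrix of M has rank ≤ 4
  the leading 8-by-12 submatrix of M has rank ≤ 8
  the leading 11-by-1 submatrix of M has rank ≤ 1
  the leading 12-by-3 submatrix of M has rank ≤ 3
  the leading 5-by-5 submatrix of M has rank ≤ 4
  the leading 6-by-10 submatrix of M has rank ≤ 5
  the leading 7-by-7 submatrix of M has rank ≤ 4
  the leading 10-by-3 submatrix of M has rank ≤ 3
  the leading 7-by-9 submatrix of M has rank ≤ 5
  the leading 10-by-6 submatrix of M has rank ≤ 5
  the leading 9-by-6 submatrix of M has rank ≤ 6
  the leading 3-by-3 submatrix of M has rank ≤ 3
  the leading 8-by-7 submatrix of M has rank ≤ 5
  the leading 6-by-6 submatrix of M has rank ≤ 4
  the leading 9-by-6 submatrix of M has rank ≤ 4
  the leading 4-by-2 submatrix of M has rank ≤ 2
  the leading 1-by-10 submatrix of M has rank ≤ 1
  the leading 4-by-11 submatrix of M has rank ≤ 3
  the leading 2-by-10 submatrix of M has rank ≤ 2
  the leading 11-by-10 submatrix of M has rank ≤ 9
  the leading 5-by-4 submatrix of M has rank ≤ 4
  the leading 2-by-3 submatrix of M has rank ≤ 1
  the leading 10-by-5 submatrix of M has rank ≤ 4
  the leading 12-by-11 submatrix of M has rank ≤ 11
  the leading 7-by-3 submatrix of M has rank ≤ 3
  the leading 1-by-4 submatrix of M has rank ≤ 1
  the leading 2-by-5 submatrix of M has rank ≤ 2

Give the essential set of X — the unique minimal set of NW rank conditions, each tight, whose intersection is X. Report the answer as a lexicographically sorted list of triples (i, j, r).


Computing R[i][j] = min implied NW-rank bound (n=12, 33 conditions):

  1  1  1  1  1  1  1  1  1  1  1  1
  1  1  1  2  2  2  2  2  2  2  2  2
  1  1  2  3  3  3  3  3  3  3  3  3
  1  1  2  3  3  3  3  3  3  3  3  4
  1  2  3  4  4  4  4  4  4  4  4  5
  1  2  3  4  4  4  4  5  5  5  5  6
  1  2  3  4  4  4  4  5  5  6  6  7
  1  2  3  4  4  4  5  6  6  7  7  8
  1  2  3  4  4  4  5  6  7  8  8  9
  1  2  3  4  4  5  6  7  8  9  9  10
  1  2  3  4  4  5  6  7  8  9  10  11
  1  2  3  4  5  6  7  8  9  10  11  12

reading off 1-entries of Δ²R: w = (1, 4, 3, 12, 2, 8, 10, 7, 9, 6, 11, 5).

ℓ(w)=24; the 7 essential cells (i,j,r):

[(2, 3, 1), (4, 2, 1), (4, 11, 3), (7, 7, 4), (7, 9, 5), (9, 6, 4), (11, 5, 4)]


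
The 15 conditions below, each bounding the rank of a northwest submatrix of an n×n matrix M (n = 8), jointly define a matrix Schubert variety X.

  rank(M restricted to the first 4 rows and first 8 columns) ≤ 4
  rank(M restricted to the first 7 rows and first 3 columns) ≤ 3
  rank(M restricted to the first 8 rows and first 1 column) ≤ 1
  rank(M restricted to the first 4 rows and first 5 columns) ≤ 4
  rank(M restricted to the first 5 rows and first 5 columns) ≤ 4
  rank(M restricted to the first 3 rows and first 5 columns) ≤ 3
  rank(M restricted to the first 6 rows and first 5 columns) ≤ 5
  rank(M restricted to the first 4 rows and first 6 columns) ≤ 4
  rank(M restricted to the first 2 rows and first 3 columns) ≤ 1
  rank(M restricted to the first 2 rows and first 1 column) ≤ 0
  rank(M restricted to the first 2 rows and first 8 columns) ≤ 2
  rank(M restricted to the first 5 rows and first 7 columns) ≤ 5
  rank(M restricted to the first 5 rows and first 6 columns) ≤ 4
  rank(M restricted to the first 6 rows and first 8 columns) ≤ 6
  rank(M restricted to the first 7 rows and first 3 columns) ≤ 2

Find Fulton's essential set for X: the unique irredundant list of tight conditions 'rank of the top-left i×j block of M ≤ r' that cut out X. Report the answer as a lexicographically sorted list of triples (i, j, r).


Propagating the 15 rank bounds to every northwest block:

  row 1: 0 1 1 1 1 1 1 1
  row 2: 0 1 1 2 2 2 2 2
  row 3: 1 2 2 3 3 3 3 3
  row 4: 1 2 2 3 4 4 4 4
  row 5: 1 2 2 3 4 4 5 5
  row 6: 1 2 2 3 4 5 6 6
  row 7: 1 2 2 3 4 5 6 7
  row 8: 1 2 3 4 5 6 7 8

reading off 1-entries of Δ²R: w = (2, 4, 1, 5, 7, 6, 8, 3).

|D(w)|=8, |Ess(w)|=4:

[(2, 1, 0), (2, 3, 1), (5, 6, 4), (7, 3, 2)]


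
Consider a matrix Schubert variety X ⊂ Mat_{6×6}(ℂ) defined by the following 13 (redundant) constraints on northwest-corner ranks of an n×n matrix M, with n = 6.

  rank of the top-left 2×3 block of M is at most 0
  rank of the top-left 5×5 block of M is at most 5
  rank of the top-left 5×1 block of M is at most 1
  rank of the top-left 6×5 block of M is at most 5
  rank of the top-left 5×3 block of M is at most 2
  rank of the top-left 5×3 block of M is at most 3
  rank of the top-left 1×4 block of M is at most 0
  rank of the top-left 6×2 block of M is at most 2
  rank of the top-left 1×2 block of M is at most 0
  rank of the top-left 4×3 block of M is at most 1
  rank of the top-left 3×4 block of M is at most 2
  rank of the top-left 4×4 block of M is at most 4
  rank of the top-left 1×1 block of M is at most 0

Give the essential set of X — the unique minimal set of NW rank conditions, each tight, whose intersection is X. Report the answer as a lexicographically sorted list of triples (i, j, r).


The tightest implied rank at each (i,j), from the 13 conditions:

  row 1: 0  0  0  0  1  1
  row 2: 0  0  0  1  2  2
  row 3: 1  1  1  2  3  3
  row 4: 1  1  1  2  3  4
  row 5: 1  2  2  3  4  5
  row 6: 1  2  3  4  5  6

so w = (5, 4, 1, 6, 2, 3).

Fulton essential set (3 of the 9 Rothe cells):

[(1, 4, 0), (2, 3, 0), (4, 3, 1)]
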